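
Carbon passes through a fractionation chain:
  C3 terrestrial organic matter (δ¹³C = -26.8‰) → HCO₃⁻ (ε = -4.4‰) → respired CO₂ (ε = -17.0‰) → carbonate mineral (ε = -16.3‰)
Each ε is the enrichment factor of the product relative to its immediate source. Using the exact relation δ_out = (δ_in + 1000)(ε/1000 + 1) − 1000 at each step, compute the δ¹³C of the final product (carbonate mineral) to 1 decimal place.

-63.1‰

step 1: δ = (-26.80 + 1000)·(-4.4/1000 + 1) − 1000 = -31.08‰
step 2: δ = (-31.08 + 1000)·(-17.0/1000 + 1) − 1000 = -47.55‰
step 3: δ = (-47.55 + 1000)·(-16.3/1000 + 1) − 1000 = -63.08‰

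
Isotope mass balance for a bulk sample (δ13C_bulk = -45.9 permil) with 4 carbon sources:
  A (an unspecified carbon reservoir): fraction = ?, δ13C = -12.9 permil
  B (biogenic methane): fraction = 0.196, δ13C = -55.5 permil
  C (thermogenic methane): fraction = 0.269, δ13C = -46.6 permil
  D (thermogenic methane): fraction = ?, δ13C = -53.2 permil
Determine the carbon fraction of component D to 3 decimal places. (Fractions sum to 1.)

Let f_D and f_A be the unknown fractions; fractions sum to 1 so f_D + f_A = 0.535.
Mass balance: Σ fᵢ·δᵢ = δ_bulk ⇒ f_D·(-53.2) + f_A·(-12.9) = -45.9 − (-23.413) = -22.487
Substitute f_A = 0.535 − f_D:
f_D·(-53.2 − -12.9) = -22.487 − 0.535×(-12.9) = -15.585
f_D = -15.585 / -40.3 = 0.3867

0.387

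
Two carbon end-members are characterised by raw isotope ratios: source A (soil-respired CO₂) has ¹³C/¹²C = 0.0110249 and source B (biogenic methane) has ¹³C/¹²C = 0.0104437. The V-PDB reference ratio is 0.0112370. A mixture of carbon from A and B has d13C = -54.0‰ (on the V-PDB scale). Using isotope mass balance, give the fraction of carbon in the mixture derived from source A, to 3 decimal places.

0.321

δ_A = (0.0110249/0.0112370 − 1)×1000 = (0.981125 − 1)×1000 = -18.875‰
δ_B = (0.0104437/0.0112370 − 1)×1000 = (0.929403 − 1)×1000 = -70.597‰
f_A = (δ_mix − δ_B)/(δ_A − δ_B) = (-54.0 − (-70.597))/(-18.875 − (-70.597))
f_A = 16.597 / 51.722 = 0.3209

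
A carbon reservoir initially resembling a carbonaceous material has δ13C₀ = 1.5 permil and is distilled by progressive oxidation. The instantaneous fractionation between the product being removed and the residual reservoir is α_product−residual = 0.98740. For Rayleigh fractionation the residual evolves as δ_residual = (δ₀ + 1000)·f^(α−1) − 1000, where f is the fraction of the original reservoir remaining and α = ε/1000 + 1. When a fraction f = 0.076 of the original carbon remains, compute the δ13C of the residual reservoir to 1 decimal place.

Rayleigh residual: δ_res = (δ₀ + 1000)·f^(α−1) − 1000
α − 1 = -0.01260
f^(α−1) = 0.076^(-0.01260) = 1.033003
δ_res = (1.5 + 1000) × 1.033003 − 1000 = 1034.553 − 1000 = 34.55 permil

34.6 permil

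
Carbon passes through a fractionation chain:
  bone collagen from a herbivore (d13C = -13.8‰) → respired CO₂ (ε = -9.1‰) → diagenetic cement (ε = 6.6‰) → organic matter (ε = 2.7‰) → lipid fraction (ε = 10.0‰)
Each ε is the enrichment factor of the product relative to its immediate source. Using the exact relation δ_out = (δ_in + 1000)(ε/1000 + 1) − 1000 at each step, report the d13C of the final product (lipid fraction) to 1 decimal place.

step 1: δ = (-13.80 + 1000)·(-9.1/1000 + 1) − 1000 = -22.77‰
step 2: δ = (-22.77 + 1000)·(6.6/1000 + 1) − 1000 = -16.32‰
step 3: δ = (-16.32 + 1000)·(2.7/1000 + 1) − 1000 = -13.67‰
step 4: δ = (-13.67 + 1000)·(10.0/1000 + 1) − 1000 = -3.81‰

-3.8‰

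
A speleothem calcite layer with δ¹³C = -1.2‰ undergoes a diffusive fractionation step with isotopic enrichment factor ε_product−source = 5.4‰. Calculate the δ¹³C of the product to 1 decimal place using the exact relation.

4.2‰

To first order, δ_product ≈ δ_source + ε = 4.2‰.
Exactly, δ_product = (δ_source + 1000)·(ε/1000 + 1) − 1000.
δ_product = (-1.2 + 1000) × (5.4/1000 + 1) − 1000
δ_product = 4.19‰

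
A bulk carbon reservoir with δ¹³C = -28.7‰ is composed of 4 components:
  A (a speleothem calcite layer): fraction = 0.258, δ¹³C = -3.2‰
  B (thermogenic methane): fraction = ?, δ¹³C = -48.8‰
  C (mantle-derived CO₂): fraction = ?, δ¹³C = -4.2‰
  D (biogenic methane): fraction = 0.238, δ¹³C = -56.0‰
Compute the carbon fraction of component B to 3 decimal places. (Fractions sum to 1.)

Let f_B and f_C be the unknown fractions; fractions sum to 1 so f_B + f_C = 0.504.
Mass balance: Σ fᵢ·δᵢ = δ_bulk ⇒ f_B·(-48.8) + f_C·(-4.2) = -28.7 − (-14.154) = -14.546
Substitute f_C = 0.504 − f_B:
f_B·(-48.8 − -4.2) = -14.546 − 0.504×(-4.2) = -12.430
f_B = -12.430 / -44.6 = 0.2787

0.279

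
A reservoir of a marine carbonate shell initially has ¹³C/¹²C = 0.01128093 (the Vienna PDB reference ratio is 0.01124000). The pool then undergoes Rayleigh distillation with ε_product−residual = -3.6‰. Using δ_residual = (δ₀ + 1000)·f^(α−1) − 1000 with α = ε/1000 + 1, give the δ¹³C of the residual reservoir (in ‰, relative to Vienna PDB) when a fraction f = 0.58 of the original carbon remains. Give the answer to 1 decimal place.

5.6‰

δ₀ = (0.01128093/0.01124000 − 1)×1000 = (1.003641 − 1)×1000 = 3.641‰
α − 1 = ε/1000 = -0.0036
f^(α−1) = 0.58^(-0.0036) = 1.001963
δ_res = (3.641 + 1000) × 1.001963 − 1000 = 1005.612 − 1000 = 5.61‰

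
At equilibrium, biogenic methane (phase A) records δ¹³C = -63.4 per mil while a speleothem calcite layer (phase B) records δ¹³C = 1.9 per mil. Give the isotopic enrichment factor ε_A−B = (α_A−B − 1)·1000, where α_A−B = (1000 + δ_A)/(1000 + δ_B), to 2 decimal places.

-65.18 per mil

α_A−B = (1000 + -63.4) / (1000 + 1.9) = 936.6 / 1001.9 = 0.934824
ε_A−B = (0.934824 − 1) × 1000 = -65.176 per mil
(The approximation ε ≈ δ_A − δ_B would give -65.3 per mil.)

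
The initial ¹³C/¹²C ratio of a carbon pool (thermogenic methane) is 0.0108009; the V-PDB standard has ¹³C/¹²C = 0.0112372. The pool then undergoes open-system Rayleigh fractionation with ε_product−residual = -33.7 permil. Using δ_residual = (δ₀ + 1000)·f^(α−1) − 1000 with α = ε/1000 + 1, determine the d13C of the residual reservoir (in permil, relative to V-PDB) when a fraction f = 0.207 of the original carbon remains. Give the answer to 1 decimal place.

δ₀ = (0.0108009/0.0112372 − 1)×1000 = (0.961174 − 1)×1000 = -38.826 permil
α − 1 = ε/1000 = -0.0337
f^(α−1) = 0.207^(-0.0337) = 1.054513
δ_res = (-38.826 + 1000) × 1.054513 − 1000 = 1013.570 − 1000 = 13.57 permil

13.6 permil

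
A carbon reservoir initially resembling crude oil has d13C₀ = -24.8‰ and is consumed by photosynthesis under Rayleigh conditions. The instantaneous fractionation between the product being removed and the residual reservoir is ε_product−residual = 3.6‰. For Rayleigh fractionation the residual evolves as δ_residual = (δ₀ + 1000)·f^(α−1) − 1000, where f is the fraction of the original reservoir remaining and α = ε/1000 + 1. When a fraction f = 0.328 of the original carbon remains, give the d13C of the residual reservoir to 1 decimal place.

Rayleigh residual: δ_res = (δ₀ + 1000)·f^(α−1) − 1000
α = ε/1000 + 1 = 1.00360, so α − 1 = 0.00360
f^(α−1) = 0.328^(0.00360) = 0.995995
δ_res = (-24.8 + 1000) × 0.995995 − 1000 = 971.294 − 1000 = -28.71‰

-28.7‰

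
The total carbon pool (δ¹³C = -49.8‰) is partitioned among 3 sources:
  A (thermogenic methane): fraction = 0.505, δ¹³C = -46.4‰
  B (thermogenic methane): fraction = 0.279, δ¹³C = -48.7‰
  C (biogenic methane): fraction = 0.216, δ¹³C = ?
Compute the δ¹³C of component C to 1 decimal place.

-59.2‰

Isotope mass balance: δ_bulk = Σ fᵢ·δᵢ.
-49.8 = 0.505×(-46.4) + 0.279×(-48.7) + 0.216×δ_C
0.216·δ_C = -49.8 − (-37.019) = -12.781
δ_C = -12.781 / 0.216 = -59.17‰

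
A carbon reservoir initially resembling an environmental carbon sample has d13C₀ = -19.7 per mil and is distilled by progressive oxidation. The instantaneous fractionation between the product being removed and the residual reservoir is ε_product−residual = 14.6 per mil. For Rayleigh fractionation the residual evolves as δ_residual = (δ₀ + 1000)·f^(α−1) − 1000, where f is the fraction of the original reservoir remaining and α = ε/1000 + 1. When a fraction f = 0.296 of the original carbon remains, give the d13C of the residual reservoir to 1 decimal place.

-37.0 per mil

Rayleigh residual: δ_res = (δ₀ + 1000)·f^(α−1) − 1000
α = ε/1000 + 1 = 1.01460, so α − 1 = 0.01460
f^(α−1) = 0.296^(0.01460) = 0.982383
δ_res = (-19.7 + 1000) × 0.982383 − 1000 = 963.030 − 1000 = -36.97 per mil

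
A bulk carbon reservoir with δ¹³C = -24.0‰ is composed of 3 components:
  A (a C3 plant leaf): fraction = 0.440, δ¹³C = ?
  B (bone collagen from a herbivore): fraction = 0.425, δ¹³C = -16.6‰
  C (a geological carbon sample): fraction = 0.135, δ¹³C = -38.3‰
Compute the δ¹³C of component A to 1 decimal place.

Isotope mass balance: δ_bulk = Σ fᵢ·δᵢ.
-24.0 = 0.440×δ_A + 0.425×(-16.6) + 0.135×(-38.3)
0.440·δ_A = -24.0 − (-12.226) = -11.774
δ_A = -11.774 / 0.440 = -26.76‰

-26.8‰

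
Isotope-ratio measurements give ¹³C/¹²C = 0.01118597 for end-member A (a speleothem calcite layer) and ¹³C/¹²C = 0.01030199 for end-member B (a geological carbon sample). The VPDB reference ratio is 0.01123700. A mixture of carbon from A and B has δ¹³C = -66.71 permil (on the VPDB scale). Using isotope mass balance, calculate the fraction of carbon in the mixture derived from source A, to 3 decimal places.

δ_A = (0.01118597/0.01123700 − 1)×1000 = (0.995459 − 1)×1000 = -4.541 permil
δ_B = (0.01030199/0.01123700 − 1)×1000 = (0.916792 − 1)×1000 = -83.208 permil
f_A = (δ_mix − δ_B)/(δ_A − δ_B) = (-66.71 − (-83.208))/(-4.541 − (-83.208))
f_A = 16.498 / 78.667 = 0.2097

0.210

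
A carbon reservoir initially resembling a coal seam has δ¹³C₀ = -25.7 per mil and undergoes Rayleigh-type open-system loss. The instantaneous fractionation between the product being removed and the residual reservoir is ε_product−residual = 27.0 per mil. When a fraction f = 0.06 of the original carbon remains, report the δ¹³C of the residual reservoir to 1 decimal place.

-97.0 per mil

Rayleigh residual: δ_res = (δ₀ + 1000)·f^(α−1) − 1000
α = ε/1000 + 1 = 1.02700, so α − 1 = 0.02700
f^(α−1) = 0.06^(0.02700) = 0.926851
δ_res = (-25.7 + 1000) × 0.926851 − 1000 = 903.031 − 1000 = -96.97 per mil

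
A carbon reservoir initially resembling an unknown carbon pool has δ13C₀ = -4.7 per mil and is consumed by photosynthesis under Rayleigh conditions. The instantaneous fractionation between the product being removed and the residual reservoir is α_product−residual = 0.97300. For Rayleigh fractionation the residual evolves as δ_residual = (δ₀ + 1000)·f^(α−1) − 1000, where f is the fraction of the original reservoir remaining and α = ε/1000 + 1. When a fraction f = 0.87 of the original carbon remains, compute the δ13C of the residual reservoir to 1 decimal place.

-1.0 per mil

Rayleigh residual: δ_res = (δ₀ + 1000)·f^(α−1) − 1000
α − 1 = -0.02700
f^(α−1) = 0.87^(-0.02700) = 1.003767
δ_res = (-4.7 + 1000) × 1.003767 − 1000 = 999.049 − 1000 = -0.95 per mil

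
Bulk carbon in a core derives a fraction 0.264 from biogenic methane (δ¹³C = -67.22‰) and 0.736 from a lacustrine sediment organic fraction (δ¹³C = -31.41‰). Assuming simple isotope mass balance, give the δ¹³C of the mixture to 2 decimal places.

δ_mix = f_A·δ_A + f_B·δ_B
δ_mix = 0.264 × (-67.22) + 0.736 × (-31.41)
δ_mix = -17.746 + -23.118 = -40.864‰

-40.86‰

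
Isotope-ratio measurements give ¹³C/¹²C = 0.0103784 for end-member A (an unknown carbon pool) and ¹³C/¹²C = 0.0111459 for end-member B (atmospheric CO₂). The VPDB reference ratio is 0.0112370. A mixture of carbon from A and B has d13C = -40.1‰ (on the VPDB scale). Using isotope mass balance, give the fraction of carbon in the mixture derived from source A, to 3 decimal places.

δ_A = (0.0103784/0.0112370 − 1)×1000 = (0.923592 − 1)×1000 = -76.408‰
δ_B = (0.0111459/0.0112370 − 1)×1000 = (0.991893 − 1)×1000 = -8.107‰
f_A = (δ_mix − δ_B)/(δ_A − δ_B) = (-40.1 − (-8.107))/(-76.408 − (-8.107))
f_A = -31.993 / -68.301 = 0.4684

0.468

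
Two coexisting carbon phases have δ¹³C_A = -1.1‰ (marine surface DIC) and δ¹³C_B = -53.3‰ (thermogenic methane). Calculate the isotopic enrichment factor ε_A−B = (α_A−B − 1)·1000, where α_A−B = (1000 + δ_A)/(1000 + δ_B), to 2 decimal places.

55.14‰

α_A−B = (1000 + -1.1) / (1000 + -53.3) = 998.9 / 946.7 = 1.055139
ε_A−B = (1.055139 − 1) × 1000 = 55.139‰
(The approximation ε ≈ δ_A − δ_B would give 52.2‰.)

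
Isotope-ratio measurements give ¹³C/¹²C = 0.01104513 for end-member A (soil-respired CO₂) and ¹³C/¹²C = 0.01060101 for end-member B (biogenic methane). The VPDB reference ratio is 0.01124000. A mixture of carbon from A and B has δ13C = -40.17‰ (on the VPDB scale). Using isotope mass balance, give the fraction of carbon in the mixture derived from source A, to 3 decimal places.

δ_A = (0.01104513/0.01124000 − 1)×1000 = (0.982663 − 1)×1000 = -17.337‰
δ_B = (0.01060101/0.01124000 − 1)×1000 = (0.943150 − 1)×1000 = -56.850‰
f_A = (δ_mix − δ_B)/(δ_A − δ_B) = (-40.17 − (-56.850))/(-17.337 − (-56.850))
f_A = 16.680 / 39.512 = 0.4221

0.422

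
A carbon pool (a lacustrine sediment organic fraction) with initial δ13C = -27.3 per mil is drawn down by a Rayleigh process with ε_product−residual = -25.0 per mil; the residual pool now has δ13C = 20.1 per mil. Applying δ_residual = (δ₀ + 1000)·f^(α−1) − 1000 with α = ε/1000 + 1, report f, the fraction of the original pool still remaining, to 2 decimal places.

0.15

α − 1 = ε/1000 = -0.0250
(δ_res + 1000)/(δ₀ + 1000) = (20.1 + 1000)/(-27.3 + 1000) = 1020.1/972.7 = 1.048730
f = 1.048730^(1/-0.0250) = exp(ln(1.048730)/-0.0250) = exp(0.04758/-0.0250)
f = exp(-1.9032) = 0.1491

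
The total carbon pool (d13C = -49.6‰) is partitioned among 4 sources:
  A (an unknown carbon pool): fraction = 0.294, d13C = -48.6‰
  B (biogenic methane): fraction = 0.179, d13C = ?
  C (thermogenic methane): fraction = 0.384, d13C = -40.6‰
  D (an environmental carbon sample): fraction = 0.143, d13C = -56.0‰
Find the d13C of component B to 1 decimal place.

Isotope mass balance: δ_bulk = Σ fᵢ·δᵢ.
-49.6 = 0.294×(-48.6) + 0.179×δ_B + 0.384×(-40.6) + 0.143×(-56.0)
0.179·δ_B = -49.6 − (-37.887) = -11.713
δ_B = -11.713 / 0.179 = -65.44‰

-65.4‰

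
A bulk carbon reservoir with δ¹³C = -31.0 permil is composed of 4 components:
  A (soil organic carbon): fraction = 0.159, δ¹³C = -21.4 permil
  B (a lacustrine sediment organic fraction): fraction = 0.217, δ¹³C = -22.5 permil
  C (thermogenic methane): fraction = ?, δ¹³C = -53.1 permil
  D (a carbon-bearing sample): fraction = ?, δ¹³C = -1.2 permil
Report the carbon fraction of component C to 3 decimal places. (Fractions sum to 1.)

0.423

Let f_C and f_D be the unknown fractions; fractions sum to 1 so f_C + f_D = 0.624.
Mass balance: Σ fᵢ·δᵢ = δ_bulk ⇒ f_C·(-53.1) + f_D·(-1.2) = -31.0 − (-8.285) = -22.715
Substitute f_D = 0.624 − f_C:
f_C·(-53.1 − -1.2) = -22.715 − 0.624×(-1.2) = -21.966
f_C = -21.966 / -51.9 = 0.4232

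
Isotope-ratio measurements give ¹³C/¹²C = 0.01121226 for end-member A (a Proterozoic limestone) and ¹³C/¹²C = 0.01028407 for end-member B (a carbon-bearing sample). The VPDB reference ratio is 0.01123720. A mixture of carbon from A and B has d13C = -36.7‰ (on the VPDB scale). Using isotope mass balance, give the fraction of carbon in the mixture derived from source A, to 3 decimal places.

δ_A = (0.01121226/0.01123720 − 1)×1000 = (0.997781 − 1)×1000 = -2.219‰
δ_B = (0.01028407/0.01123720 − 1)×1000 = (0.915181 − 1)×1000 = -84.819‰
f_A = (δ_mix − δ_B)/(δ_A − δ_B) = (-36.7 − (-84.819))/(-2.219 − (-84.819))
f_A = 48.119 / 82.600 = 0.5826

0.583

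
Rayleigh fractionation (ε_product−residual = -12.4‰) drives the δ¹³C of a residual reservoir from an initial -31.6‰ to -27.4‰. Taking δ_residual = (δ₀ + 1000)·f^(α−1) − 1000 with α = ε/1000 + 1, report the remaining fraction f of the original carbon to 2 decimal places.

0.71

α − 1 = ε/1000 = -0.0124
(δ_res + 1000)/(δ₀ + 1000) = (-27.4 + 1000)/(-31.6 + 1000) = 972.6/968.4 = 1.004337
f = 1.004337^(1/-0.0124) = exp(ln(1.004337)/-0.0124) = exp(0.00433/-0.0124)
f = exp(-0.3490) = 0.7054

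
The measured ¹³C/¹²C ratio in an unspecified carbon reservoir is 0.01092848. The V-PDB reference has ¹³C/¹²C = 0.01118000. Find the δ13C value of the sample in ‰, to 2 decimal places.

δ13C = (R_sample / R_standard − 1) × 1000
R_sample / R_standard = 0.01092848 / 0.01118000 = 0.977503
δ13C = (0.977503 − 1) × 1000 = -22.497‰

-22.50‰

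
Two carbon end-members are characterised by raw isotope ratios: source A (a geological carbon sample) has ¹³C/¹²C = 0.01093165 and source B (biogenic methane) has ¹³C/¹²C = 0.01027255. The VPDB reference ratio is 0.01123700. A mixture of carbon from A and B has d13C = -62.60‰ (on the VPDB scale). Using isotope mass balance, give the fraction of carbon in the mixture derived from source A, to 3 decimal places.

δ_A = (0.01093165/0.01123700 − 1)×1000 = (0.972826 − 1)×1000 = -27.174‰
δ_B = (0.01027255/0.01123700 − 1)×1000 = (0.914172 − 1)×1000 = -85.828‰
f_A = (δ_mix − δ_B)/(δ_A − δ_B) = (-62.60 − (-85.828))/(-27.174 − (-85.828))
f_A = 23.228 / 58.654 = 0.3960

0.396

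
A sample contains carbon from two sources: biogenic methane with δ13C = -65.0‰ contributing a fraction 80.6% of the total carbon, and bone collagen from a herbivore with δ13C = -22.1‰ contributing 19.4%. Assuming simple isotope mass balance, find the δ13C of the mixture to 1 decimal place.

δ_mix = f_A·δ_A + f_B·δ_B
δ_mix = 0.806 × (-65.0) + 0.194 × (-22.1)
δ_mix = -52.39 + -4.29 = -56.68‰

-56.7‰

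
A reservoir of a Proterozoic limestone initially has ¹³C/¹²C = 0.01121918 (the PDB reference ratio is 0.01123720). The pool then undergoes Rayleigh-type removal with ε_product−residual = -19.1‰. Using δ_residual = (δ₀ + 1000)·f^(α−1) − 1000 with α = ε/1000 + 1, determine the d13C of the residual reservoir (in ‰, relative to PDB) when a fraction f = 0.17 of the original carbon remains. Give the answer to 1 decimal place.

δ₀ = (0.01121918/0.01123720 − 1)×1000 = (0.998396 − 1)×1000 = -1.604‰
α − 1 = ε/1000 = -0.0191
f^(α−1) = 0.17^(-0.0191) = 1.034424
δ_res = (-1.604 + 1000) × 1.034424 − 1000 = 1032.765 − 1000 = 32.76‰

32.8‰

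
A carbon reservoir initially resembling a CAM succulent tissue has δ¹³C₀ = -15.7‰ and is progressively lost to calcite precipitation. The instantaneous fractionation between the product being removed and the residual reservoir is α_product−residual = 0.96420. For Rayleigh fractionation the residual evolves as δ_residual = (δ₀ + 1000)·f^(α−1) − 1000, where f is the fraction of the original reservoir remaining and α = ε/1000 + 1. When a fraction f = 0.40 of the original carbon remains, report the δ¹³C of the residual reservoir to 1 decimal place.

Rayleigh residual: δ_res = (δ₀ + 1000)·f^(α−1) − 1000
α − 1 = -0.03580
f^(α−1) = 0.40^(-0.03580) = 1.033347
δ_res = (-15.7 + 1000) × 1.033347 − 1000 = 1017.124 − 1000 = 17.12‰

17.1‰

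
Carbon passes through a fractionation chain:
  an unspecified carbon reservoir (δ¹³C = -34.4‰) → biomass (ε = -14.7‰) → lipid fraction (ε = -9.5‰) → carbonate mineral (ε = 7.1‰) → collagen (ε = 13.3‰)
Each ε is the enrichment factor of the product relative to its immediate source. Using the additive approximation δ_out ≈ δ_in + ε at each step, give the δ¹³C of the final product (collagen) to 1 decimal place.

-38.2‰

step 1: δ ≈ -34.4 + (-14.7) = -49.1‰
step 2: δ ≈ -49.1 + (-9.5) = -58.6‰
step 3: δ ≈ -58.6 + (7.1) = -51.5‰
step 4: δ ≈ -51.5 + (13.3) = -38.2‰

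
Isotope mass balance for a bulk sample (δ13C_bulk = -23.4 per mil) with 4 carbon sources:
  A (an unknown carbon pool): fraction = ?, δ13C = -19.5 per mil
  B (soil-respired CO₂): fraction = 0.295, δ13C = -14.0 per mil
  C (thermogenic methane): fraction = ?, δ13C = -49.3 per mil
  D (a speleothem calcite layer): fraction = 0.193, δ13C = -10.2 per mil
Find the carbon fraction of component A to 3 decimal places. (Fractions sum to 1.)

Let f_A and f_C be the unknown fractions; fractions sum to 1 so f_A + f_C = 0.512.
Mass balance: Σ fᵢ·δᵢ = δ_bulk ⇒ f_A·(-19.5) + f_C·(-49.3) = -23.4 − (-6.099) = -17.301
Substitute f_C = 0.512 − f_A:
f_A·(-19.5 − -49.3) = -17.301 − 0.512×(-49.3) = 7.940
f_A = 7.940 / 29.8 = 0.2664

0.266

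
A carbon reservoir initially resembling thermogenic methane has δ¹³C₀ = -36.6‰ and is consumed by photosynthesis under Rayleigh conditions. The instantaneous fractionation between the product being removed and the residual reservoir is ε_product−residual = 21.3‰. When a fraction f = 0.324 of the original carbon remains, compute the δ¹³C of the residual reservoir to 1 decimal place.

Rayleigh residual: δ_res = (δ₀ + 1000)·f^(α−1) − 1000
α = ε/1000 + 1 = 1.02130, so α − 1 = 0.02130
f^(α−1) = 0.324^(0.02130) = 0.976280
δ_res = (-36.6 + 1000) × 0.976280 − 1000 = 940.549 − 1000 = -59.45‰

-59.5‰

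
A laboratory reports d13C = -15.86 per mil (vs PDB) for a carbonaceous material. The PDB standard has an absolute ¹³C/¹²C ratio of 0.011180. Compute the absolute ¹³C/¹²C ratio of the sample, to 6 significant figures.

0.0110027

R_sample = R_standard × (d13C/1000 + 1)
R_sample = 0.011180 × (-15.86/1000 + 1) = 0.011180 × 0.984140
R_sample = 0.0110027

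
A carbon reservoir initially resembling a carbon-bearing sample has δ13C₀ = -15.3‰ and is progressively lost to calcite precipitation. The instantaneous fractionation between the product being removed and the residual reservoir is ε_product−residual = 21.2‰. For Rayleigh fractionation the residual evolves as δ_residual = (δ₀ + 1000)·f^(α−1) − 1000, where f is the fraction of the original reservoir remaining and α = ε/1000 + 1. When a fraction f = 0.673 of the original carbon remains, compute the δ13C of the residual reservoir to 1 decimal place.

Rayleigh residual: δ_res = (δ₀ + 1000)·f^(α−1) − 1000
α = ε/1000 + 1 = 1.02120, so α − 1 = 0.02120
f^(α−1) = 0.673^(0.02120) = 0.991640
δ_res = (-15.3 + 1000) × 0.991640 − 1000 = 976.468 − 1000 = -23.53‰

-23.5‰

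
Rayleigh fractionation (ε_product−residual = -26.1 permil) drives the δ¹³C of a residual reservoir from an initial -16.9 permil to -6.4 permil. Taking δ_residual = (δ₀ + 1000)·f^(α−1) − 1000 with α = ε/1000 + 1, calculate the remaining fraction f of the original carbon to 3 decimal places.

0.666

α − 1 = ε/1000 = -0.0261
(δ_res + 1000)/(δ₀ + 1000) = (-6.4 + 1000)/(-16.9 + 1000) = 993.6/983.1 = 1.010681
f = 1.010681^(1/-0.0261) = exp(ln(1.010681)/-0.0261) = exp(0.01062/-0.0261)
f = exp(-0.4070) = 0.6656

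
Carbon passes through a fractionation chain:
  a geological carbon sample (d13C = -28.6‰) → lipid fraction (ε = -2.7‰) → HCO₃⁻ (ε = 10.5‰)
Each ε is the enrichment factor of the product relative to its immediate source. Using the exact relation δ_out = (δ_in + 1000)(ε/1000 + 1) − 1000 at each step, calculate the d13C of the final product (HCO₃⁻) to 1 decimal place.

step 1: δ = (-28.60 + 1000)·(-2.7/1000 + 1) − 1000 = -31.22‰
step 2: δ = (-31.22 + 1000)·(10.5/1000 + 1) − 1000 = -21.05‰

-21.1‰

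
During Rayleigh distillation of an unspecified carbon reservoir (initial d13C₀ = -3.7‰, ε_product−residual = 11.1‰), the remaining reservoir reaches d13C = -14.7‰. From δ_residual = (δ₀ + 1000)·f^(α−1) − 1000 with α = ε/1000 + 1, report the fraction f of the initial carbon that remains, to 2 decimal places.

0.37

α − 1 = ε/1000 = 0.0111
(δ_res + 1000)/(δ₀ + 1000) = (-14.7 + 1000)/(-3.7 + 1000) = 985.3/996.3 = 0.988959
f = 0.988959^(1/0.0111) = exp(ln(0.988959)/0.0111) = exp(-0.01110/0.0111)
f = exp(-1.0002) = 0.3678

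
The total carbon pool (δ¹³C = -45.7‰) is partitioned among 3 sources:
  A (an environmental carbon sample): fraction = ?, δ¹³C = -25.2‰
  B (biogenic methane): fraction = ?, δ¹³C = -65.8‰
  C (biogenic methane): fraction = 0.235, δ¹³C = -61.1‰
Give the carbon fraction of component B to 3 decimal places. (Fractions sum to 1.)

Let f_B and f_A be the unknown fractions; fractions sum to 1 so f_B + f_A = 0.765.
Mass balance: Σ fᵢ·δᵢ = δ_bulk ⇒ f_B·(-65.8) + f_A·(-25.2) = -45.7 − (-14.358) = -31.342
Substitute f_A = 0.765 − f_B:
f_B·(-65.8 − -25.2) = -31.342 − 0.765×(-25.2) = -12.064
f_B = -12.064 / -40.6 = 0.2971

0.297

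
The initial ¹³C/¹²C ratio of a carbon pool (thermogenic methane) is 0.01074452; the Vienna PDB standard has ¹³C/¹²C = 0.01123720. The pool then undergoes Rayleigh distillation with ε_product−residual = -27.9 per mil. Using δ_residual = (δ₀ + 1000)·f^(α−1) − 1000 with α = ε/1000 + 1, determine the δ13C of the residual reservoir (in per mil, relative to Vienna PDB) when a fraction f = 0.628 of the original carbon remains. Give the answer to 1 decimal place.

-31.4 per mil

δ₀ = (0.01074452/0.01123720 − 1)×1000 = (0.956156 − 1)×1000 = -43.844 per mil
α − 1 = ε/1000 = -0.0279
f^(α−1) = 0.628^(-0.0279) = 1.013064
δ_res = (-43.844 + 1000) × 1.013064 − 1000 = 968.648 − 1000 = -31.35 per mil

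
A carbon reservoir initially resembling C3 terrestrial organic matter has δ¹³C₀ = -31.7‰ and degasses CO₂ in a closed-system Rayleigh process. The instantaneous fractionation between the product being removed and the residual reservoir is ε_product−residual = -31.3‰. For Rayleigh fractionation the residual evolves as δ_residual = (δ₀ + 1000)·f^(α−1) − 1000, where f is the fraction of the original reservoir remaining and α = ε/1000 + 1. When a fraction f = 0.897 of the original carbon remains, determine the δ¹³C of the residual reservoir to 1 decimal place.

-28.4‰

Rayleigh residual: δ_res = (δ₀ + 1000)·f^(α−1) − 1000
α = ε/1000 + 1 = 0.96870, so α − 1 = -0.03130
f^(α−1) = 0.897^(-0.03130) = 1.003408
δ_res = (-31.7 + 1000) × 1.003408 − 1000 = 971.600 − 1000 = -28.40‰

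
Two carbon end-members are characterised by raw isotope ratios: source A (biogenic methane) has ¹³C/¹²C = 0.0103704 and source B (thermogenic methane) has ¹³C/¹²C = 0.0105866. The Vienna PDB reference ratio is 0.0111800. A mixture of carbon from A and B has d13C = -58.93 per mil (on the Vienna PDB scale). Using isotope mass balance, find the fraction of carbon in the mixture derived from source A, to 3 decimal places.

δ_A = (0.0103704/0.0111800 − 1)×1000 = (0.927585 − 1)×1000 = -72.415 per mil
δ_B = (0.0105866/0.0111800 − 1)×1000 = (0.946923 − 1)×1000 = -53.077 per mil
f_A = (δ_mix − δ_B)/(δ_A − δ_B) = (-58.93 − (-53.077))/(-72.415 − (-53.077))
f_A = -5.853 / -19.338 = 0.3027

0.303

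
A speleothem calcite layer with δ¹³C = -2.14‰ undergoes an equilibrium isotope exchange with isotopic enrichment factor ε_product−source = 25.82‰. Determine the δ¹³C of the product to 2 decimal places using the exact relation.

23.62‰

To first order, δ_product ≈ δ_source + ε = 23.68‰.
Exactly, δ_product = (δ_source + 1000)·(ε/1000 + 1) − 1000.
δ_product = (-2.14 + 1000) × (25.82/1000 + 1) − 1000
δ_product = 23.625‰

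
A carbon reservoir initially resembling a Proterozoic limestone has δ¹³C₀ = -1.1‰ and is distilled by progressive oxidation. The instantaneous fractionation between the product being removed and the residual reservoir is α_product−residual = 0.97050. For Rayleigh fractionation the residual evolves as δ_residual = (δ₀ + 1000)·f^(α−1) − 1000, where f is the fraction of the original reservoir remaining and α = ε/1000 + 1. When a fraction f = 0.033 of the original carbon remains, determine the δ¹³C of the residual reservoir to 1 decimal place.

Rayleigh residual: δ_res = (δ₀ + 1000)·f^(α−1) − 1000
α − 1 = -0.02950
f^(α−1) = 0.033^(-0.02950) = 1.105869
δ_res = (-1.1 + 1000) × 1.105869 − 1000 = 1104.653 − 1000 = 104.65‰

104.7‰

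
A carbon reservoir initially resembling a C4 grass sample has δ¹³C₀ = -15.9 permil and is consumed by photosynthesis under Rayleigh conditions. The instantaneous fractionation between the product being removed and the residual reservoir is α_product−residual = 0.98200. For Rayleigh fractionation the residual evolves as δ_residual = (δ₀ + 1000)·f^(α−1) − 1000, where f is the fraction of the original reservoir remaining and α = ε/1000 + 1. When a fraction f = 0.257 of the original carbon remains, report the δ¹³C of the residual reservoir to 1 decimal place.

8.5 permil

Rayleigh residual: δ_res = (δ₀ + 1000)·f^(α−1) − 1000
α − 1 = -0.01800
f^(α−1) = 0.257^(-0.01800) = 1.024758
δ_res = (-15.9 + 1000) × 1.024758 − 1000 = 1008.464 − 1000 = 8.46 permil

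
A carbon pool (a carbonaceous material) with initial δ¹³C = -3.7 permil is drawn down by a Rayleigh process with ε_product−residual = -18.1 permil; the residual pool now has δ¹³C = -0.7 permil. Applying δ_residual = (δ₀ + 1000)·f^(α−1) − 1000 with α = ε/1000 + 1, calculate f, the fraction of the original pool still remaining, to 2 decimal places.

α − 1 = ε/1000 = -0.0181
(δ_res + 1000)/(δ₀ + 1000) = (-0.7 + 1000)/(-3.7 + 1000) = 999.3/996.3 = 1.003011
f = 1.003011^(1/-0.0181) = exp(ln(1.003011)/-0.0181) = exp(0.00301/-0.0181)
f = exp(-0.1661) = 0.8470

0.85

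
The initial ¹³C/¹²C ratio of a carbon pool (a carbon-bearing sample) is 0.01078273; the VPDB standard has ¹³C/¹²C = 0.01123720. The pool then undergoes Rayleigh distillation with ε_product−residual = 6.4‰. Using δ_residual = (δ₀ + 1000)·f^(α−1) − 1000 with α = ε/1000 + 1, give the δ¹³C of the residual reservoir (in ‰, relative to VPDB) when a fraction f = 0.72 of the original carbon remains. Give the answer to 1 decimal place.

-42.5‰

δ₀ = (0.01078273/0.01123720 − 1)×1000 = (0.959557 − 1)×1000 = -40.443‰
α − 1 = ε/1000 = 0.0064
f^(α−1) = 0.72^(0.0064) = 0.997900
δ_res = (-40.443 + 1000) × 0.997900 − 1000 = 957.541 − 1000 = -42.46‰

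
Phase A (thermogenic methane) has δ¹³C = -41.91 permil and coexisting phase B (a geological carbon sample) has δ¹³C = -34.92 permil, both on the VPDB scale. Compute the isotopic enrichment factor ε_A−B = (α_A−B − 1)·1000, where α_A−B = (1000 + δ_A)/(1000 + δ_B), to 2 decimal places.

-7.24 permil

α_A−B = (1000 + -41.91) / (1000 + -34.92) = 958.09 / 965.08 = 0.992757
ε_A−B = (0.992757 − 1) × 1000 = -7.243 permil
(The approximation ε ≈ δ_A − δ_B would give -6.99 permil.)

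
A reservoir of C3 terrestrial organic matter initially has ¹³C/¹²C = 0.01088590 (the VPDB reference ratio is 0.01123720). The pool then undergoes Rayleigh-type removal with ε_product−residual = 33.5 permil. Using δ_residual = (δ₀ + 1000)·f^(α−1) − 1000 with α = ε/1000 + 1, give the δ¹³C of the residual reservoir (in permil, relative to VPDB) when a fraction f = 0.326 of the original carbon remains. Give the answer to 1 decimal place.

δ₀ = (0.01088590/0.01123720 − 1)×1000 = (0.968738 − 1)×1000 = -31.262 permil
α − 1 = ε/1000 = 0.0335
f^(α−1) = 0.326^(0.0335) = 0.963147
δ_res = (-31.262 + 1000) × 0.963147 − 1000 = 933.037 − 1000 = -66.96 permil

-67.0 permil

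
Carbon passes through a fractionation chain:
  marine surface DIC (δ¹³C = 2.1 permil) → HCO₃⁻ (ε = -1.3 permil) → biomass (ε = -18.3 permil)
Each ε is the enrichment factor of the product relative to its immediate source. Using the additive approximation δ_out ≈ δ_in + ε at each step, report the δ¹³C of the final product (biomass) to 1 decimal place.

step 1: δ ≈ 2.1 + (-1.3) = 0.8 permil
step 2: δ ≈ 0.8 + (-18.3) = -17.5 permil

-17.5 permil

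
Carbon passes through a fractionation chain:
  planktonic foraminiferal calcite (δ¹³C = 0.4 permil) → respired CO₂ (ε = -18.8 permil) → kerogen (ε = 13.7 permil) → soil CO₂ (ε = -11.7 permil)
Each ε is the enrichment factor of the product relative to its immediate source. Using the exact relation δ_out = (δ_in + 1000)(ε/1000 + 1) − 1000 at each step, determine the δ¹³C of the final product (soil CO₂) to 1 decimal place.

-16.6 permil

step 1: δ = (0.40 + 1000)·(-18.8/1000 + 1) − 1000 = -18.41 permil
step 2: δ = (-18.41 + 1000)·(13.7/1000 + 1) − 1000 = -4.96 permil
step 3: δ = (-4.96 + 1000)·(-11.7/1000 + 1) − 1000 = -16.60 permil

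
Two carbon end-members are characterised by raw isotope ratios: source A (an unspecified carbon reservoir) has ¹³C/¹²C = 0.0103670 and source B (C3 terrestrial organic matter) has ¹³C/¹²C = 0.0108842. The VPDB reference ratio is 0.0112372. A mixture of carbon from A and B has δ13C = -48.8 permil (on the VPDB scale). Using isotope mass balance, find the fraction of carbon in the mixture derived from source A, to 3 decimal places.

0.378

δ_A = (0.0103670/0.0112372 − 1)×1000 = (0.922561 − 1)×1000 = -77.439 permil
δ_B = (0.0108842/0.0112372 − 1)×1000 = (0.968586 − 1)×1000 = -31.414 permil
f_A = (δ_mix − δ_B)/(δ_A − δ_B) = (-48.8 − (-31.414))/(-77.439 − (-31.414))
f_A = -17.386 / -46.026 = 0.3778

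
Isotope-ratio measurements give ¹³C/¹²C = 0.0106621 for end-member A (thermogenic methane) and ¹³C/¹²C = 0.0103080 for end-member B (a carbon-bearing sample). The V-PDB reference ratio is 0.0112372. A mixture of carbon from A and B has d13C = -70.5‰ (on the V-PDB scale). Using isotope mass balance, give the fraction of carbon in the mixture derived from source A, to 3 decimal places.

0.387

δ_A = (0.0106621/0.0112372 − 1)×1000 = (0.948822 − 1)×1000 = -51.178‰
δ_B = (0.0103080/0.0112372 − 1)×1000 = (0.917310 − 1)×1000 = -82.690‰
f_A = (δ_mix − δ_B)/(δ_A − δ_B) = (-70.5 − (-82.690))/(-51.178 − (-82.690))
f_A = 12.190 / 31.511 = 0.3868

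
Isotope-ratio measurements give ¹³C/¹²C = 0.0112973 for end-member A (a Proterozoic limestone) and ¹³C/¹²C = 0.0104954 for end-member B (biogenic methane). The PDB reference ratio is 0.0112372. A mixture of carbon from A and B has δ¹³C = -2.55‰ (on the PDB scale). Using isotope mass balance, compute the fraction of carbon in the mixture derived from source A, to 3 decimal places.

0.889

δ_A = (0.0112973/0.0112372 − 1)×1000 = (1.005348 − 1)×1000 = 5.348‰
δ_B = (0.0104954/0.0112372 − 1)×1000 = (0.933987 − 1)×1000 = -66.013‰
f_A = (δ_mix − δ_B)/(δ_A − δ_B) = (-2.55 − (-66.013))/(5.348 − (-66.013))
f_A = 63.463 / 71.361 = 0.8893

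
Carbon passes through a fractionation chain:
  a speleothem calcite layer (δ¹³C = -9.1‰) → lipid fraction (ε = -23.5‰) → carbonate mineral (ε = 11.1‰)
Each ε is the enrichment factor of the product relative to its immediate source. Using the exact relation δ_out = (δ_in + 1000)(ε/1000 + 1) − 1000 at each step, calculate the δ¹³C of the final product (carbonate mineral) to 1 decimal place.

-21.6‰

step 1: δ = (-9.10 + 1000)·(-23.5/1000 + 1) − 1000 = -32.39‰
step 2: δ = (-32.39 + 1000)·(11.1/1000 + 1) − 1000 = -21.65‰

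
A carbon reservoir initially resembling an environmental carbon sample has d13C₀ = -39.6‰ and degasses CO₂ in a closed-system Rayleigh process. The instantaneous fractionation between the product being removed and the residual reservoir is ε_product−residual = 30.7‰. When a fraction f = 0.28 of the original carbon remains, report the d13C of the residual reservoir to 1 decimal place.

-76.4‰

Rayleigh residual: δ_res = (δ₀ + 1000)·f^(α−1) − 1000
α = ε/1000 + 1 = 1.03070, so α − 1 = 0.03070
f^(α−1) = 0.28^(0.03070) = 0.961674
δ_res = (-39.6 + 1000) × 0.961674 − 1000 = 923.591 − 1000 = -76.41‰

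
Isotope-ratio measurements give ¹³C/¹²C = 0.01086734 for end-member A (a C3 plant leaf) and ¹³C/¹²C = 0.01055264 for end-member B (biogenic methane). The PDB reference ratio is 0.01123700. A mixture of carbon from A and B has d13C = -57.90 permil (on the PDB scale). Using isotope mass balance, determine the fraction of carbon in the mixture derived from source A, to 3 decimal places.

0.107

δ_A = (0.01086734/0.01123700 − 1)×1000 = (0.967103 − 1)×1000 = -32.897 permil
δ_B = (0.01055264/0.01123700 − 1)×1000 = (0.939098 − 1)×1000 = -60.902 permil
f_A = (δ_mix − δ_B)/(δ_A − δ_B) = (-57.90 − (-60.902))/(-32.897 − (-60.902))
f_A = 3.002 / 28.006 = 0.1072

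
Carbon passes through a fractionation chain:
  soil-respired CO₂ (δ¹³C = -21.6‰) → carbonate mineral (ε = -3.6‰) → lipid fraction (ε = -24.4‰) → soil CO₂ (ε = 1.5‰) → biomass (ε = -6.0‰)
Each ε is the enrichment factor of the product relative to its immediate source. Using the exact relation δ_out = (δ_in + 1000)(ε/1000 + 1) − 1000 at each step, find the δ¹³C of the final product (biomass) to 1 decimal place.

-53.2‰

step 1: δ = (-21.60 + 1000)·(-3.6/1000 + 1) − 1000 = -25.12‰
step 2: δ = (-25.12 + 1000)·(-24.4/1000 + 1) − 1000 = -48.91‰
step 3: δ = (-48.91 + 1000)·(1.5/1000 + 1) − 1000 = -47.48‰
step 4: δ = (-47.48 + 1000)·(-6.0/1000 + 1) − 1000 = -53.20‰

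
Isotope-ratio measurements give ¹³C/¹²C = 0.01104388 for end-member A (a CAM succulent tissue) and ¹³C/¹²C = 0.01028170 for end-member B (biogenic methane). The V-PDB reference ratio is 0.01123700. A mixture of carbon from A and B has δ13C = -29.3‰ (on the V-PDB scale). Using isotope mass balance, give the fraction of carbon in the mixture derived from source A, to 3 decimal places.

δ_A = (0.01104388/0.01123700 − 1)×1000 = (0.982814 − 1)×1000 = -17.186‰
δ_B = (0.01028170/0.01123700 − 1)×1000 = (0.914986 − 1)×1000 = -85.014‰
f_A = (δ_mix − δ_B)/(δ_A − δ_B) = (-29.3 − (-85.014))/(-17.186 − (-85.014))
f_A = 55.714 / 67.828 = 0.8214

0.821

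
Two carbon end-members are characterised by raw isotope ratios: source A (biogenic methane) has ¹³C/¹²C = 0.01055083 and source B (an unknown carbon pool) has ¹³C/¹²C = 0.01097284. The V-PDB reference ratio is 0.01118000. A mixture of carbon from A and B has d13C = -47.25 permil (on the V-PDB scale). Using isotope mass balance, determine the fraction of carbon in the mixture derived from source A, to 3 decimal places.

0.761

δ_A = (0.01055083/0.01118000 − 1)×1000 = (0.943724 − 1)×1000 = -56.276 permil
δ_B = (0.01097284/0.01118000 − 1)×1000 = (0.981470 − 1)×1000 = -18.530 permil
f_A = (δ_mix − δ_B)/(δ_A − δ_B) = (-47.25 − (-18.530))/(-56.276 − (-18.530))
f_A = -28.720 / -37.747 = 0.7609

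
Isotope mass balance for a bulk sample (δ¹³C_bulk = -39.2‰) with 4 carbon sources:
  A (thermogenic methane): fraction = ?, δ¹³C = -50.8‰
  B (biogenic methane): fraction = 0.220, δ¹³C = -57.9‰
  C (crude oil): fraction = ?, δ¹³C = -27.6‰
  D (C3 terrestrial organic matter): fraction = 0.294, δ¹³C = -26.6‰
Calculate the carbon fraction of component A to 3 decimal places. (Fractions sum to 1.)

0.225

Let f_A and f_C be the unknown fractions; fractions sum to 1 so f_A + f_C = 0.486.
Mass balance: Σ fᵢ·δᵢ = δ_bulk ⇒ f_A·(-50.8) + f_C·(-27.6) = -39.2 − (-20.558) = -18.642
Substitute f_C = 0.486 − f_A:
f_A·(-50.8 − -27.6) = -18.642 − 0.486×(-27.6) = -5.228
f_A = -5.228 / -23.2 = 0.2253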